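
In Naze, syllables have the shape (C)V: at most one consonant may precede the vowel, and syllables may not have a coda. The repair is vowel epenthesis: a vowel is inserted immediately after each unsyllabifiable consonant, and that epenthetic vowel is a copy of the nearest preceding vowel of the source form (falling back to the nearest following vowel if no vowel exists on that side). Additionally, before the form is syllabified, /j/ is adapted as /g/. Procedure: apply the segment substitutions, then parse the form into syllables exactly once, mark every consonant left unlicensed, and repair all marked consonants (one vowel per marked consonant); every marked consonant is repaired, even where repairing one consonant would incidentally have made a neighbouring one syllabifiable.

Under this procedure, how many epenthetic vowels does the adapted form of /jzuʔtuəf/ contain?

3

After substitution the input is /gzuʔtuəf/.
The unsyllabifiable consonants are /g/, /ʔ/, /f/; each receives one epenthetic vowel.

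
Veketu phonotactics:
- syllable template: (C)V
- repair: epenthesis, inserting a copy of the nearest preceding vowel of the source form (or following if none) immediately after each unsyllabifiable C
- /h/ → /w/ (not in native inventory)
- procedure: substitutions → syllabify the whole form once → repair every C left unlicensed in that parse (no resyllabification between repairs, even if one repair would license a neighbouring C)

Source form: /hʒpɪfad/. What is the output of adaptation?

wɪʒɪpɪfada

Substitution: /h/ → /w/, giving /wʒpɪfad/.
The consonants /w/, /ʒ/, /d/ cannot be parsed into a legal (C)V syllable (no codas are permitted; onsets are limited to one consonant).
Epenthesis after each stranded consonant: /w/ → /wɪ/, /ʒ/ → /ʒɪ/, /d/ → /da/.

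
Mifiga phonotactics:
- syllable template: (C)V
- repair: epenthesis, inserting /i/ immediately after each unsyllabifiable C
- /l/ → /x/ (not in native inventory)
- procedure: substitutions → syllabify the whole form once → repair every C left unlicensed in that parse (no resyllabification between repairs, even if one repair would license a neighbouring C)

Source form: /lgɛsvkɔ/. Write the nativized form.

Substitution: /l/ → /x/, giving /xgɛsvkɔ/.
Syllabifying with onset maximization leaves /x/, /s/, /v/ stranded (no codas are permitted; onsets are limited to one consonant).
Inserting the epenthetic vowel yields /x/ → /xi/, /s/ → /si/, /v/ → /vi/.

xigɛsivikɔ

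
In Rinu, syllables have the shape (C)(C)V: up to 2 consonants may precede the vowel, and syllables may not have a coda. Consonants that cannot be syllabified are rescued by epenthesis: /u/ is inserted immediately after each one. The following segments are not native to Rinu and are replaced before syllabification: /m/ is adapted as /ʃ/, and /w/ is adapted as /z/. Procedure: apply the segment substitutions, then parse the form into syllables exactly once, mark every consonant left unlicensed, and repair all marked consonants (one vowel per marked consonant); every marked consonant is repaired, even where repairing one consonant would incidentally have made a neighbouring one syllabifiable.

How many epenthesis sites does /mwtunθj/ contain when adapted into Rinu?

After substitution the input is /ʃztunθj/.
The unsyllabifiable consonants are /ʃ/, /n/, /θ/, /j/; each receives one epenthetic vowel.

4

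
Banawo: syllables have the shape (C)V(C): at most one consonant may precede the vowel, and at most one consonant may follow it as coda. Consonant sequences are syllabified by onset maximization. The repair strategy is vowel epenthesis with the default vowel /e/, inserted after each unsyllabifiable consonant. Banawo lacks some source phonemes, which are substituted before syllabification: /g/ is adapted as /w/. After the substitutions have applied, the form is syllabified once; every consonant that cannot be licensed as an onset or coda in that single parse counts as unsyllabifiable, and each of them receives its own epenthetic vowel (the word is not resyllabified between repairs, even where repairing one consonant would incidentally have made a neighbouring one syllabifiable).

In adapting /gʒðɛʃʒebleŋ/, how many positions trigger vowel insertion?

2

After substitution the input is /wʒðɛʃʒebleŋ/.
The unsyllabifiable consonants are /w/, /ʒ/; each receives one epenthetic vowel.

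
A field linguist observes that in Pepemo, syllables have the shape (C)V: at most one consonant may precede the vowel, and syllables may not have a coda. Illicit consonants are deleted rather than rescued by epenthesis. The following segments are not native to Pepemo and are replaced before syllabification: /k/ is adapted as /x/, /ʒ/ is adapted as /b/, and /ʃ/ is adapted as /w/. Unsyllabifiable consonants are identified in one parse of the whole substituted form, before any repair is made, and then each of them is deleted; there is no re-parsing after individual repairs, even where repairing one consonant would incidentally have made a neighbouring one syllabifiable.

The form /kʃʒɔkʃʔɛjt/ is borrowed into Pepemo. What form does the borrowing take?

Substitution: /k/ → /x/, /ʃ/ → /w/, /ʒ/ → /b/, giving /xwbɔxwʔɛjt/.
Under (C)V, the unsyllabifiable consonants are /x/, /w/, /x/, /w/, /j/, /t/ (no codas are permitted; onsets are limited to one consonant).
Each unlicensed consonant is deleted: /x/, /w/, /x/, /w/, /j/, /t/.

bɔʔɛ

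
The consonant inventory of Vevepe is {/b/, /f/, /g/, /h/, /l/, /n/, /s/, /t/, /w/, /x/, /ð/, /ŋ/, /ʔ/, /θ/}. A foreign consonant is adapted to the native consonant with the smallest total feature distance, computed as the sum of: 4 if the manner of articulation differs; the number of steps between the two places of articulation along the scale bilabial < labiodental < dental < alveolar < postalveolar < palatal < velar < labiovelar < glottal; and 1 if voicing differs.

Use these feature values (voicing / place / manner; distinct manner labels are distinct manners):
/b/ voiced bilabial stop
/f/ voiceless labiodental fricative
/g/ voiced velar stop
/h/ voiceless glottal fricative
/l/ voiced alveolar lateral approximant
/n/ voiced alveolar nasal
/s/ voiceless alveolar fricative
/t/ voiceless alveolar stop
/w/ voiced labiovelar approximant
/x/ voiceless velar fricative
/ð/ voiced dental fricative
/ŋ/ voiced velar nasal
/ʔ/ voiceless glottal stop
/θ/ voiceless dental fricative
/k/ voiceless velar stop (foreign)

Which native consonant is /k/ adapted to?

/g/ is closest: same manner (stop), place distance 0 (velar→velar), voicing differs (+1); total 1. Next closest is /ʔ/ at distance 2.

g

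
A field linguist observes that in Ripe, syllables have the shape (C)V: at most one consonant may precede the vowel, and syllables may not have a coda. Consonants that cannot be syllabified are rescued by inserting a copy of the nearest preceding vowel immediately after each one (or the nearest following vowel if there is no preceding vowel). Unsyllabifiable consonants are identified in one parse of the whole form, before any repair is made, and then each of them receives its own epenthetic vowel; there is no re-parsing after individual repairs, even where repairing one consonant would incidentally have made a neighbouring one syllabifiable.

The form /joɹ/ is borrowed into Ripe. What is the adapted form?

joɹo

The consonants /ɹ/ cannot be parsed into a legal (C)V syllable (no codas are permitted; onsets are limited to one consonant).
Inserting the epenthetic vowel yields /ɹ/ → /ɹo/.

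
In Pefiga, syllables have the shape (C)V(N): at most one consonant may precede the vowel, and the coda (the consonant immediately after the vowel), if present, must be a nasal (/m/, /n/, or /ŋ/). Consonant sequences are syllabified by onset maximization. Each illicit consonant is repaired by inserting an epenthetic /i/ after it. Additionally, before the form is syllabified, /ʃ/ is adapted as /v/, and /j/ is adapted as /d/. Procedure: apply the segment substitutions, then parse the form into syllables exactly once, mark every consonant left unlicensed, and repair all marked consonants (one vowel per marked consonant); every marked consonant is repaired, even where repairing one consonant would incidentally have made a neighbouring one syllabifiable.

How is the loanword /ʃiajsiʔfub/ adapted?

viadisiʔifubi

Substitution: /ʃ/ → /v/, /j/ → /d/, giving /viadsiʔfub/.
The consonants /d/, /ʔ/, /b/ cannot be parsed into a legal (C)V(N) syllable (only a nasal (/m/, /n/, or /ŋ/) is licensed in coda position; onsets are limited to one consonant).
Inserting the epenthetic vowel yields /d/ → /di/, /ʔ/ → /ʔi/, /b/ → /bi/.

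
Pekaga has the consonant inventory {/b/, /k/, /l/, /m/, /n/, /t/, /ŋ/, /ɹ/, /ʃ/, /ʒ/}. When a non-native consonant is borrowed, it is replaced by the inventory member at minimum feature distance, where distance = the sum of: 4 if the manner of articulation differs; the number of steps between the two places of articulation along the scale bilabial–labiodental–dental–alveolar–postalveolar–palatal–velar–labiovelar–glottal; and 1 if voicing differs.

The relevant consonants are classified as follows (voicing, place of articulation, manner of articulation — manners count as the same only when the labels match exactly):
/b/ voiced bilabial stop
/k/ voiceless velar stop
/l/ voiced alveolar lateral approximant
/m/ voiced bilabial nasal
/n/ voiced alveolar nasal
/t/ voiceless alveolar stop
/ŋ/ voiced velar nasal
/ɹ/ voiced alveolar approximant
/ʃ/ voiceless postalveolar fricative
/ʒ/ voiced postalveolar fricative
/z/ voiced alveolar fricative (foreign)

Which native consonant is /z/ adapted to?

/ʒ/ is closest: same manner (fricative), place distance 1 (alveolar→postalveolar), same voicing; total 1. Next closest is /ʃ/ at distance 2.

ʒ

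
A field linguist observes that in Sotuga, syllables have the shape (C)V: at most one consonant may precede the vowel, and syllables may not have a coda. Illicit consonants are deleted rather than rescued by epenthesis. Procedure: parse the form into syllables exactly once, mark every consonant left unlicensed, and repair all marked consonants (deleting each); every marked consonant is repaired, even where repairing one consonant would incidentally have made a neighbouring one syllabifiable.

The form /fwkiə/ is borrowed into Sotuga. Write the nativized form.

kiə

Syllabifying with onset maximization leaves /f/, /w/ stranded (no codas are permitted; onsets are limited to one consonant).
Deleting the stranded consonants removes /f/, /w/.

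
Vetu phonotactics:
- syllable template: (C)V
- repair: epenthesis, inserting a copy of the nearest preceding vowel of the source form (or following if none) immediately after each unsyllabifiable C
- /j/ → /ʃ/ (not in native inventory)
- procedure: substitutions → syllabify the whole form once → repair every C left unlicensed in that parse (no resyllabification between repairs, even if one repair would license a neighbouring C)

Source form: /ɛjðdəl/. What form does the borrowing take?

ɛʃɛðɛdələ

Substitution: /j/ → /ʃ/, giving /ɛʃðdəl/.
Under (C)V, the unsyllabifiable consonants are /ʃ/, /ð/, /l/ (no codas are permitted; onsets are limited to one consonant).
Each unlicensed consonant becomes the onset of a new syllable: /ʃ/ → /ʃɛ/, /ð/ → /ðɛ/, /l/ → /lə/.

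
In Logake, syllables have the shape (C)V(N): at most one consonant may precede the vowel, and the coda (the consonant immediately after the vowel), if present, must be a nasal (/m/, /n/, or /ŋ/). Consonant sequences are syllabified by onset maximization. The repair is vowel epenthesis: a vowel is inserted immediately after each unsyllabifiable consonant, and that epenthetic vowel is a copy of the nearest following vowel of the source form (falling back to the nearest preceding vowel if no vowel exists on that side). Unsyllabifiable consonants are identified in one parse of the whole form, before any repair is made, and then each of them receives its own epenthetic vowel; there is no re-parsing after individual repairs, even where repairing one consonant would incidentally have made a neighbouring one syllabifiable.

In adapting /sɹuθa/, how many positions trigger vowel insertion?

The unsyllabifiable consonants are /s/; each receives one epenthetic vowel.

1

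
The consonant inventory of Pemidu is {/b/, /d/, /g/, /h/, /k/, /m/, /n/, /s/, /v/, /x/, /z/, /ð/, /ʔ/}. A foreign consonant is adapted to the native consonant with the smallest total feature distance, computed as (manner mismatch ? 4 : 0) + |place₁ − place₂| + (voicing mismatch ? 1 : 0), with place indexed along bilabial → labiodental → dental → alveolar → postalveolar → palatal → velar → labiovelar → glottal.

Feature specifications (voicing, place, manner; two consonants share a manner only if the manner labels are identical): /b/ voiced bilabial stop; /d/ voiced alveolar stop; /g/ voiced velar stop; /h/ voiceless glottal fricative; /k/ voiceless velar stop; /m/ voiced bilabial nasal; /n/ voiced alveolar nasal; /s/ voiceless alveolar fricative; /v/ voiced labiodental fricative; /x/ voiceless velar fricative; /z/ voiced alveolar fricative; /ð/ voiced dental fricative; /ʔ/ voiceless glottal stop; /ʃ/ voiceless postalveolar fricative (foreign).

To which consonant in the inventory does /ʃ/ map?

s

/s/ is closest: same manner (fricative), place distance 1 (postalveolar→alveolar), same voicing; total 1. Next closest is /x/ at distance 2.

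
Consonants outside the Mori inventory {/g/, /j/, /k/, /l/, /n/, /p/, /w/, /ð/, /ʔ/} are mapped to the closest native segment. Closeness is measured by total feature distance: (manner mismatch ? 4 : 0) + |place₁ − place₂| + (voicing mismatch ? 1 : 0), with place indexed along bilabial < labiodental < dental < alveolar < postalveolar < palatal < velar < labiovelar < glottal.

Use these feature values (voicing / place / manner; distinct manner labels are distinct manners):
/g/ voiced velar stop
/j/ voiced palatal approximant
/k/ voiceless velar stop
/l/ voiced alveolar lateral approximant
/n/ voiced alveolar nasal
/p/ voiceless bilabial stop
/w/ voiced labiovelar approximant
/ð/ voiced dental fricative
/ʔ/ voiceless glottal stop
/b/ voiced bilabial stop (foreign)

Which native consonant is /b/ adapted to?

/p/ is closest: same manner (stop), place distance 0 (bilabial→bilabial), voicing differs (+1); total 1. Next closest is /g/ at distance 6.

p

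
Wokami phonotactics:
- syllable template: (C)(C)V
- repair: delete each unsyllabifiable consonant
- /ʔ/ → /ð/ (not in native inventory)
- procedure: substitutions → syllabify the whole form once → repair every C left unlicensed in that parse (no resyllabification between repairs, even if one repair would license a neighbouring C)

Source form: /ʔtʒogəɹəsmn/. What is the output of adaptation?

tʒogəɹə

Substitution: /ʔ/ → /ð/, giving /ðtʒogəɹəsmn/.
Under (C)(C)V, the unsyllabifiable consonants are /ð/, /s/, /m/, /n/ (no codas are permitted; onsets may contain at most 2 consonants).
Deleting the stranded consonants removes /ð/, /s/, /m/, /n/.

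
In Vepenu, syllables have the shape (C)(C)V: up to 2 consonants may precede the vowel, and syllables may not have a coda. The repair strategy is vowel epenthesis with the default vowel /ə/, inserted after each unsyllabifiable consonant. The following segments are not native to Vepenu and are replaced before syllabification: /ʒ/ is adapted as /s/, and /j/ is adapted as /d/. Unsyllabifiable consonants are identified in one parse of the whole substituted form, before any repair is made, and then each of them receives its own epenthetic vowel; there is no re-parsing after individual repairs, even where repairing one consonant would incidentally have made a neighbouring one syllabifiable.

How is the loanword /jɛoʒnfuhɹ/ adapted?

Substitution: /j/ → /d/, /ʒ/ → /s/, giving /dɛosnfuhɹ/.
Under (C)(C)V, the unsyllabifiable consonants are /s/, /h/, /ɹ/ (no codas are permitted; onsets may contain at most 2 consonants).
Inserting the epenthetic vowel yields /s/ → /sə/, /h/ → /hə/, /ɹ/ → /ɹə/.

dɛosənfuhəɹə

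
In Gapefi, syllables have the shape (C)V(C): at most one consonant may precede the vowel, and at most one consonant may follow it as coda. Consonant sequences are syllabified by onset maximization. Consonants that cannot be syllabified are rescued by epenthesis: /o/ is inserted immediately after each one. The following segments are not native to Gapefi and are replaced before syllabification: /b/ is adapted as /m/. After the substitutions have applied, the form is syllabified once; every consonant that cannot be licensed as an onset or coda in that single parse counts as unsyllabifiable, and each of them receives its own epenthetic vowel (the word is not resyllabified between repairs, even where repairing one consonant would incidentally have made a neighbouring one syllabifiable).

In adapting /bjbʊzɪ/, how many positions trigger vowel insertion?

2

After substitution the input is /mjmʊzɪ/.
The unsyllabifiable consonants are /m/, /j/; each receives one epenthetic vowel.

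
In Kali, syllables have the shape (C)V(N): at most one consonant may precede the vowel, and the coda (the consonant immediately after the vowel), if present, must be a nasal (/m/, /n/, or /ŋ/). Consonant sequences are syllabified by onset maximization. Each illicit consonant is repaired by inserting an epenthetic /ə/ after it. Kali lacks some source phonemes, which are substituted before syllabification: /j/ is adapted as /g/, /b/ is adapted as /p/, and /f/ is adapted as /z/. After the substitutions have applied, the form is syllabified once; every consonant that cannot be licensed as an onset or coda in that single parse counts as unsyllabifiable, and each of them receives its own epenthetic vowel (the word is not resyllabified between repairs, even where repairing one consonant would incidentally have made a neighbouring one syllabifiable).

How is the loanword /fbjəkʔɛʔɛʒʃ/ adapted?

zəpəgəkəʔɛʔɛʒəʃə

Substitution: /f/ → /z/, /b/ → /p/, /j/ → /g/, giving /zpgəkʔɛʔɛʒʃ/.
The consonants /z/, /p/, /k/, /ʒ/, /ʃ/ cannot be parsed into a legal (C)V(N) syllable (only a nasal (/m/, /n/, or /ŋ/) is licensed in coda position; onsets are limited to one consonant).
Each unlicensed consonant becomes the onset of a new syllable: /z/ → /zə/, /p/ → /pə/, /k/ → /kə/, /ʒ/ → /ʒə/, /ʃ/ → /ʃə/.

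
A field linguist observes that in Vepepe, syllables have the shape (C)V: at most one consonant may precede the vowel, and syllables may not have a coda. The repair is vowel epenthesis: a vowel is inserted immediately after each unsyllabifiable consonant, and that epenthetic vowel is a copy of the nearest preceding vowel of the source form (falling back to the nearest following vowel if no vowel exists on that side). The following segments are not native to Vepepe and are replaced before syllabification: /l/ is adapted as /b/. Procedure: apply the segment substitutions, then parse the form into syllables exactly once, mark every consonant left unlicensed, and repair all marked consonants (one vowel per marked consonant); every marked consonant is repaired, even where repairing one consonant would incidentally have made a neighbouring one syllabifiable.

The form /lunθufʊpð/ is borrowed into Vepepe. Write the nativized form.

bunuθufʊpʊðʊ

Substitution: /l/ → /b/, giving /bunθufʊpð/.
The consonants /n/, /p/, /ð/ cannot be parsed into a legal (C)V syllable (no codas are permitted; onsets are limited to one consonant).
Epenthesis after each stranded consonant: /n/ → /nu/, /p/ → /pʊ/, /ð/ → /ðʊ/.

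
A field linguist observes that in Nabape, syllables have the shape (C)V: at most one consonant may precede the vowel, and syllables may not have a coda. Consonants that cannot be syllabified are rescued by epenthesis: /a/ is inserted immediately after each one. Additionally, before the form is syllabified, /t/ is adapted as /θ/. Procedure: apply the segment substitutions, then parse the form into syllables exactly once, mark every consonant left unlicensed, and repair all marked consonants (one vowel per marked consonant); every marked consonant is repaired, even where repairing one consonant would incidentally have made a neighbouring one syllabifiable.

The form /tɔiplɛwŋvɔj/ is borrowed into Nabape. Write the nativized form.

Substitution: /t/ → /θ/, giving /θɔiplɛwŋvɔj/.
The consonants /p/, /w/, /ŋ/, /j/ cannot be parsed into a legal (C)V syllable (no codas are permitted; onsets are limited to one consonant).
Each unlicensed consonant becomes the onset of a new syllable: /p/ → /pa/, /w/ → /wa/, /ŋ/ → /ŋa/, /j/ → /ja/.

θɔipalɛwaŋavɔja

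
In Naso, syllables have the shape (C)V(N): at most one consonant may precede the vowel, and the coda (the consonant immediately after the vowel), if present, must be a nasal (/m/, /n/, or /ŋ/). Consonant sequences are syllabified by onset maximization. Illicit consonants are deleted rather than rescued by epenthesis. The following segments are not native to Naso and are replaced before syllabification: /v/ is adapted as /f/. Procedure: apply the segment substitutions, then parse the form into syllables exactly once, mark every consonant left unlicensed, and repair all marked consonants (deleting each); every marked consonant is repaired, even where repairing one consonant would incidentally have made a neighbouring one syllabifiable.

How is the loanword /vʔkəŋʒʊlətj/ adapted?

Substitution: /v/ → /f/, giving /fʔkəŋʒʊlətj/.
Under (C)V(N), the unsyllabifiable consonants are /f/, /ʔ/, /t/, /j/ (only a nasal (/m/, /n/, or /ŋ/) is licensed in coda position; onsets are limited to one consonant).
Deleting the stranded consonants removes /f/, /ʔ/, /t/, /j/.

kəŋʒʊlə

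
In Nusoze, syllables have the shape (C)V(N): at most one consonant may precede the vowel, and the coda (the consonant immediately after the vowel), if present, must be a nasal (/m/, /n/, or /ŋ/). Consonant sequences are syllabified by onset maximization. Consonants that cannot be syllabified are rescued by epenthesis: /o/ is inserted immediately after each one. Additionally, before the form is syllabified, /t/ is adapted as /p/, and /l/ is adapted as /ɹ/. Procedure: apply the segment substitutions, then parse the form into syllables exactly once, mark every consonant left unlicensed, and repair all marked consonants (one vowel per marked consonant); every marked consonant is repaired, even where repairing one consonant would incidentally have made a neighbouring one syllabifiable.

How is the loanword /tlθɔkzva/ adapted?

poɹoθɔkozova

Substitution: /t/ → /p/, /l/ → /ɹ/, giving /pɹθɔkzva/.
Under (C)V(N), the unsyllabifiable consonants are /p/, /ɹ/, /k/, /z/ (only a nasal (/m/, /n/, or /ŋ/) is licensed in coda position; onsets are limited to one consonant).
Epenthesis after each stranded consonant: /p/ → /po/, /ɹ/ → /ɹo/, /k/ → /ko/, /z/ → /zo/.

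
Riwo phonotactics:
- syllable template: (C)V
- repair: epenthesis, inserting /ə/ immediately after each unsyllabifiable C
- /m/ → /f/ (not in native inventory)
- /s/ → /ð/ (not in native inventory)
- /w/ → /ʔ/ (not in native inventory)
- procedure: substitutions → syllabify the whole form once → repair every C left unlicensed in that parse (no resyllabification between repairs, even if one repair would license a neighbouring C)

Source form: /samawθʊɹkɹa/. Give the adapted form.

Substitution: /s/ → /ð/, /m/ → /f/, /w/ → /ʔ/, giving /ðafaʔθʊɹkɹa/.
Under (C)V, the unsyllabifiable consonants are /ʔ/, /ɹ/, /k/ (no codas are permitted; onsets are limited to one consonant).
Epenthesis after each stranded consonant: /ʔ/ → /ʔə/, /ɹ/ → /ɹə/, /k/ → /kə/.

ðafaʔəθʊɹəkəɹa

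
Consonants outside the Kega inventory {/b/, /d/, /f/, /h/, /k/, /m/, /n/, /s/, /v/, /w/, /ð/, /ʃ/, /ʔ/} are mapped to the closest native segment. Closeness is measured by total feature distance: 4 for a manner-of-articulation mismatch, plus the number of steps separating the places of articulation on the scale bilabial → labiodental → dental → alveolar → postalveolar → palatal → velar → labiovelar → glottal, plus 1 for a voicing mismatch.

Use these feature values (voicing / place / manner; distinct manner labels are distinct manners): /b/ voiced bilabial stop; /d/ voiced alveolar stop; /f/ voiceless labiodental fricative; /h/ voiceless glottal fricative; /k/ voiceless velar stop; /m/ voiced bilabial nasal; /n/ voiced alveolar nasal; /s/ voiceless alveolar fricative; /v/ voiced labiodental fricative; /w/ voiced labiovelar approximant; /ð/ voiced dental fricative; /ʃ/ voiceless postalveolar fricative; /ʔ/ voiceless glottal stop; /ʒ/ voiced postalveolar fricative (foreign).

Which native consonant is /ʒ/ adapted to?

/ʃ/ is closest: same manner (fricative), place distance 0 (postalveolar→postalveolar), voicing differs (+1); total 1. Next closest is /s/ at distance 2.

ʃ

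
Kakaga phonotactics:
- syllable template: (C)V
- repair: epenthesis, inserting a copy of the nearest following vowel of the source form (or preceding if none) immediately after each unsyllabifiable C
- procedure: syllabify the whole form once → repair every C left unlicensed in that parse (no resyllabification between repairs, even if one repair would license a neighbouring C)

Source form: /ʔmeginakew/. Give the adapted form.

The consonants /ʔ/, /w/ cannot be parsed into a legal (C)V syllable (no codas are permitted; onsets are limited to one consonant).
Each unlicensed consonant becomes the onset of a new syllable: /ʔ/ → /ʔe/, /w/ → /we/.

ʔemeginakewe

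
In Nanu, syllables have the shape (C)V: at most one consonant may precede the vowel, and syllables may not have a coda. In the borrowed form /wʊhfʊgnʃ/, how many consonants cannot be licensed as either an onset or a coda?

Syllabifying with onset maximization leaves /h/, /g/, /n/, /ʃ/ stranded (no codas are permitted; onsets are limited to one consonant).

4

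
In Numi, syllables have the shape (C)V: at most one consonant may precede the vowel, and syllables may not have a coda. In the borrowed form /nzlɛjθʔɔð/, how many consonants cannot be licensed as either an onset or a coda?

5

Under (C)V, the unsyllabifiable consonants are /n/, /z/, /j/, /θ/, /ð/ (no codas are permitted; onsets are limited to one consonant).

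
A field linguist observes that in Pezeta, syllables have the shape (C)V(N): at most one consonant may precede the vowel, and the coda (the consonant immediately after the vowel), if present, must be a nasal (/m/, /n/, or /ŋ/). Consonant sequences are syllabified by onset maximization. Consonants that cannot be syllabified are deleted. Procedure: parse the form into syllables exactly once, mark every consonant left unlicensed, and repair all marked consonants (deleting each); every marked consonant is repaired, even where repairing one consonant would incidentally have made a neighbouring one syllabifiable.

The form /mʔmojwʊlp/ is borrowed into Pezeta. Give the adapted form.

Under (C)V(N), the unsyllabifiable consonants are /m/, /ʔ/, /j/, /l/, /p/ (only a nasal (/m/, /n/, or /ŋ/) is licensed in coda position; onsets are limited to one consonant).
Deletion applies to /m/, /ʔ/, /j/, /l/, /p/.

mowʊ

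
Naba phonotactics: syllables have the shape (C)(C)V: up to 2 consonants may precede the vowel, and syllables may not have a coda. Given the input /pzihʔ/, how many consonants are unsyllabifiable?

2

Under (C)(C)V, the unsyllabifiable consonants are /h/, /ʔ/ (no codas are permitted; onsets may contain at most 2 consonants).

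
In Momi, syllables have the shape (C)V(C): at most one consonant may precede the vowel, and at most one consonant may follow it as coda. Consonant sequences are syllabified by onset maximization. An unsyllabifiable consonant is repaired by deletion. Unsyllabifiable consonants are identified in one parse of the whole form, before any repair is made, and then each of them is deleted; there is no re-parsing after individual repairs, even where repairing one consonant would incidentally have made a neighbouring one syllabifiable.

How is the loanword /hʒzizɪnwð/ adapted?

Syllabifying with onset maximization leaves /h/, /ʒ/, /w/, /ð/ stranded (at most one coda consonant is licensed; onsets are limited to one consonant).
Each unlicensed consonant is deleted: /h/, /ʒ/, /w/, /ð/.

zizɪn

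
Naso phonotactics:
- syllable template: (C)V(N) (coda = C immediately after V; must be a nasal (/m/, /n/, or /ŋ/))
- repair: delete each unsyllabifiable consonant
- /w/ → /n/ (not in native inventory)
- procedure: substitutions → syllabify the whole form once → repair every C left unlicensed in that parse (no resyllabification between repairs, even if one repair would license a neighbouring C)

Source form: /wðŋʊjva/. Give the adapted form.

ŋʊva

Substitution: /w/ → /n/, giving /nðŋʊjva/.
The consonants /n/, /ð/, /j/ cannot be parsed into a legal (C)V(N) syllable (only a nasal (/m/, /n/, or /ŋ/) is licensed in coda position; onsets are limited to one consonant).
Deleting the stranded consonants removes /n/, /ð/, /j/.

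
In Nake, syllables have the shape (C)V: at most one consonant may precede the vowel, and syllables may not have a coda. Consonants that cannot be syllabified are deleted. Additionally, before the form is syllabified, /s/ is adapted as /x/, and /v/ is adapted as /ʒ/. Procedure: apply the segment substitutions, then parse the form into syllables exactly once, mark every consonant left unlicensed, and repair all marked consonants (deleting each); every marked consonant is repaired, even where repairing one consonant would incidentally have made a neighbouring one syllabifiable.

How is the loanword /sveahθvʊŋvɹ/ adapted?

ʒeaʒʊ

Substitution: /s/ → /x/, /v/ → /ʒ/, giving /xʒeahθʒʊŋʒɹ/.
The consonants /x/, /h/, /θ/, /ŋ/, /ʒ/, /ɹ/ cannot be parsed into a legal (C)V syllable (no codas are permitted; onsets are limited to one consonant).
Deletion applies to /x/, /h/, /θ/, /ŋ/, /ʒ/, /ɹ/.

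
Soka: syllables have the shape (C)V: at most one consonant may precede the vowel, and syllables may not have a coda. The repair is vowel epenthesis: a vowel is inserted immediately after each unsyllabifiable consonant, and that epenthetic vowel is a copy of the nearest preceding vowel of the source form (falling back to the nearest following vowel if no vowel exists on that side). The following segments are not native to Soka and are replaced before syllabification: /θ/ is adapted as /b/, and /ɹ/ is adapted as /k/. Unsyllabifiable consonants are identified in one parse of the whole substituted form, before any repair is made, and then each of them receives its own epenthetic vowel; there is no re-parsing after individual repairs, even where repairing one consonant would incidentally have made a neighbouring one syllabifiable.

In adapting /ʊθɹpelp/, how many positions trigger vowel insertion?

4

After substitution the input is /ʊbkpelp/.
The unsyllabifiable consonants are /b/, /k/, /l/, /p/; each receives one epenthetic vowel.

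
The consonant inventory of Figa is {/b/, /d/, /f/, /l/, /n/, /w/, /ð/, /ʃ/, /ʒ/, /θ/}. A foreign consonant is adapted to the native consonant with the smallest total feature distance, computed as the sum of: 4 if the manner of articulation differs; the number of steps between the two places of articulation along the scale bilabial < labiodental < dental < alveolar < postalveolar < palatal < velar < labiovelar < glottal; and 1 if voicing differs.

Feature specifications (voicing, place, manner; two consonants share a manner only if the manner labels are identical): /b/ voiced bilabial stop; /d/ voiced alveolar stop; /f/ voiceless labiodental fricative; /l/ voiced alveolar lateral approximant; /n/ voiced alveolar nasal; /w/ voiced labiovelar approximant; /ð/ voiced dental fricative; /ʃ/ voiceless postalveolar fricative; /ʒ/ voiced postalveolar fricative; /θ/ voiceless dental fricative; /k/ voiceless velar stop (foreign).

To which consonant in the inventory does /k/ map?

d

/d/ is closest: same manner (stop), place distance 3 (velar→alveolar), voicing differs (+1); total 4. Next closest is /w/ at distance 6.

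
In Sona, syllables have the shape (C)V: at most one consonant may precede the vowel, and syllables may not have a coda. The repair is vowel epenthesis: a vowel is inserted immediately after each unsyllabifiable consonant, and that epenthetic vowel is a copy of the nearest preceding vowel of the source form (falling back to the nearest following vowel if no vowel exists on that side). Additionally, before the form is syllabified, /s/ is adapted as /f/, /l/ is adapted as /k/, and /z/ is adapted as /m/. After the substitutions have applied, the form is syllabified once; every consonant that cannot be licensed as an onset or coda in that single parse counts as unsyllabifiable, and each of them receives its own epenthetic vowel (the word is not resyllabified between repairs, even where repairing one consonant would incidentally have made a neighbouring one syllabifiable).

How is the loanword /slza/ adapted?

fakama

Substitution: /s/ → /f/, /l/ → /k/, /z/ → /m/, giving /fkma/.
Under (C)V, the unsyllabifiable consonants are /f/, /k/ (no codas are permitted; onsets are limited to one consonant).
Each unlicensed consonant becomes the onset of a new syllable: /f/ → /fa/, /k/ → /ka/.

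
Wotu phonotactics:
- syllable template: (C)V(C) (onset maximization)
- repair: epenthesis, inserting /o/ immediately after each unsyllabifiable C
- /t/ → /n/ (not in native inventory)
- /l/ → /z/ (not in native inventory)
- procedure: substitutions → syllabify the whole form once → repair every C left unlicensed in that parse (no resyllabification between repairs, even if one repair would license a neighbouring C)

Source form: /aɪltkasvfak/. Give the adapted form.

Substitution: /l/ → /z/, /t/ → /n/, giving /aɪznkasvfak/.
Syllabifying with onset maximization leaves /n/, /v/ stranded (at most one coda consonant is licensed; onsets are limited to one consonant).
Epenthesis after each stranded consonant: /n/ → /no/, /v/ → /vo/.

aɪznokasvofak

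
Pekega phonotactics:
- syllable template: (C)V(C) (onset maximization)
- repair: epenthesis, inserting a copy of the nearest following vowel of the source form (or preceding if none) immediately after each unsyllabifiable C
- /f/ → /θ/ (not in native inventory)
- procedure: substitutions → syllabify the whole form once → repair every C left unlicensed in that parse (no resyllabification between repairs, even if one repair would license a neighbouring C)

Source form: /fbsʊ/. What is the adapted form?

Substitution: /f/ → /θ/, giving /θbsʊ/.
The consonants /θ/, /b/ cannot be parsed into a legal (C)V(C) syllable (at most one coda consonant is licensed; onsets are limited to one consonant).
Epenthesis after each stranded consonant: /θ/ → /θʊ/, /b/ → /bʊ/.

θʊbʊsʊ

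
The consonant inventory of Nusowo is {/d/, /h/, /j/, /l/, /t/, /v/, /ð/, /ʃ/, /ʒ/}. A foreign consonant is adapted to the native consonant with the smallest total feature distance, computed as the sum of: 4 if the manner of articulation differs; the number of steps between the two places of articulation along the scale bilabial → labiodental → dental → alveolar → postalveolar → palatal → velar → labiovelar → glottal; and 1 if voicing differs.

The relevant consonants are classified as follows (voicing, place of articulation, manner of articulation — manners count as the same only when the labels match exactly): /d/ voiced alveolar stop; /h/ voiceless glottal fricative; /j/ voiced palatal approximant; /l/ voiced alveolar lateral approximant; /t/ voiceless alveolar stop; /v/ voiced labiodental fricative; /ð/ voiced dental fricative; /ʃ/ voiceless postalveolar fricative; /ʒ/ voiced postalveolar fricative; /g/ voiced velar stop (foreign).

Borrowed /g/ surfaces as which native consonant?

/d/ is closest: same manner (stop), place distance 3 (velar→alveolar), same voicing; total 3. Next closest is /t/ at distance 4.

d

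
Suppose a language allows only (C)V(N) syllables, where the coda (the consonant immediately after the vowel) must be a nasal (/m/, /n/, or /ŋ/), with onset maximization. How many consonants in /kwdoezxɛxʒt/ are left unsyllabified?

Syllabifying with onset maximization leaves /k/, /w/, /z/, /x/, /ʒ/, /t/ stranded (only a nasal (/m/, /n/, or /ŋ/) is licensed in coda position; onsets are limited to one consonant).

6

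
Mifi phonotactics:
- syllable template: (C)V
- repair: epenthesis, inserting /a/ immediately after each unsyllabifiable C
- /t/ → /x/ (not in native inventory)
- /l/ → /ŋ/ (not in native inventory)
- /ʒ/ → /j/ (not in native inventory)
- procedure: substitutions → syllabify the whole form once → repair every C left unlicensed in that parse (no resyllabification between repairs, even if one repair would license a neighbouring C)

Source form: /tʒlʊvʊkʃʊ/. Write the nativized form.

Substitution: /t/ → /x/, /ʒ/ → /j/, /l/ → /ŋ/, giving /xjŋʊvʊkʃʊ/.
The consonants /x/, /j/, /k/ cannot be parsed into a legal (C)V syllable (no codas are permitted; onsets are limited to one consonant).
Inserting the epenthetic vowel yields /x/ → /xa/, /j/ → /ja/, /k/ → /ka/.

xajaŋʊvʊkaʃʊ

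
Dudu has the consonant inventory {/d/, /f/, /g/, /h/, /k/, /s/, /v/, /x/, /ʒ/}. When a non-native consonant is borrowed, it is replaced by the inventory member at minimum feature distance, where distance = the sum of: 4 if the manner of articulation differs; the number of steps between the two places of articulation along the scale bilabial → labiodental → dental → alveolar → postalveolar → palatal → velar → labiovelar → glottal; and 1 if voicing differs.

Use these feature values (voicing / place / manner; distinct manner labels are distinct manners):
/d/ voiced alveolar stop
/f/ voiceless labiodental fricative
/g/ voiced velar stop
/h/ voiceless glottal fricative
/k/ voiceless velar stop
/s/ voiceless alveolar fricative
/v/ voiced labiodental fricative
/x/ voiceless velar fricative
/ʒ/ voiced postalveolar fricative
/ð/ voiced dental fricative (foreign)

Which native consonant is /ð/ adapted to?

v

/v/ is closest: same manner (fricative), place distance 1 (dental→labiodental), same voicing; total 1. Next closest is /f/ at distance 2.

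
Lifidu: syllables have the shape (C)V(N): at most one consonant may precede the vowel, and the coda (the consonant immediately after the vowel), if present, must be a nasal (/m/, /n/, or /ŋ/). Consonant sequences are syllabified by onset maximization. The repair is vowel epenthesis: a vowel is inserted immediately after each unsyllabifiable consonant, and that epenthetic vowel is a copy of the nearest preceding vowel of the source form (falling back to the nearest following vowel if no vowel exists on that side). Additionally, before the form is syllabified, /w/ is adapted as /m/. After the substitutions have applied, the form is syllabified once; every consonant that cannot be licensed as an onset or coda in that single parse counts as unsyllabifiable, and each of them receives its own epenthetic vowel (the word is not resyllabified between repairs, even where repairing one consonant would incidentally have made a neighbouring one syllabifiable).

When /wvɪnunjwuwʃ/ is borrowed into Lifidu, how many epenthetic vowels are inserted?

After substitution the input is /mvɪnunjmumʃ/.
The unsyllabifiable consonants are /m/, /j/, /ʃ/; each receives one epenthetic vowel.

3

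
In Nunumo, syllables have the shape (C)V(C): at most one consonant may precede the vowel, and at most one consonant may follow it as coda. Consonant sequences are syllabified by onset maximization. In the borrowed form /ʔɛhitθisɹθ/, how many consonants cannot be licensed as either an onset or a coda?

2

Syllabifying with onset maximization leaves /ɹ/, /θ/ stranded (at most one coda consonant is licensed; onsets are limited to one consonant).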